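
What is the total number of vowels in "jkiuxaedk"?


Input string: 'jkiuxaedk'
Operation: count vowels (a, e, i, o, u)
Scan: s[0]='j', s[1]='k', s[2]='i' (vowel), s[3]='u' (vowel), s[4]='x', s[5]='a' (vowel), s[6]='e' (vowel), s[7]='d', s[8]='k'
Vowels found: 4
Result: 4


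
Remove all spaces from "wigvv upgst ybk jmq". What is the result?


Input string: 'wigvv upgst ybk jmq'
Operation: remove all spaces
Words: 'wigvv', 'upgst', 'ybk', 'jmq'
Join without spaces: wigvvupgstybkjmq


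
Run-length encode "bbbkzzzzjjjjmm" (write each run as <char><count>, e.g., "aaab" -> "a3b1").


Input: 'bbbkzzzzjjjjmm'
Operation: identify consecutive runs
Runs: 'bbb' -> b3, 'k' -> k1, 'zzzz' -> z4, 'jjjj' -> j4, 'mm' -> m2
Encoded: b3k1z4j4m2


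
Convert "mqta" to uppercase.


Input string: 'mqta'
Operation: convert each letter to uppercase
Mapping: 'm'->'M', 'q'->'Q', 't'->'T', 'a'->'A'
Result: MQTA


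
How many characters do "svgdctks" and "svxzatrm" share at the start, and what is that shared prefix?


String 1: 'svgdctks'
String 2: 'svxzatrm'
Compare position by position:
pos 0: 's' vs 's' match
pos 1: 'v' vs 'v' match
pos 2: 'g' vs 'x' differ -> stop
Longest common prefix: "sv" (length 2)


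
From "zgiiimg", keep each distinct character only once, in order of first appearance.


Input: 'zgiiimg'
Operation: keep first occurrence of each character
Scan: s[0]='z' new -> keep; s[1]='g' new -> keep; s[2]='i' new -> keep; s[3]='i' seen -> skip; s[4]='i' seen -> skip; s[5]='m' new -> keep; s[6]='g' seen -> skip
Result: zgim


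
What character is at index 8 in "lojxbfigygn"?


Input string: 'lojxbfigygn'
Operation: get character at index 8
Index mapping: s[0]='l', s[1]='o', s[2]='j', s[3]='x', s[4]='b', s[5]='f', s[6]='i', s[7]='g', s[8]='y'
Result: 'y'


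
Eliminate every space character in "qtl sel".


Input string: 'qtl sel'
Operation: remove all spaces
Words: 'qtl', 'sel'
Join without spaces: qtlsel


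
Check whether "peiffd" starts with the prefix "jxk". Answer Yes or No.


Input string: 'peiffd'
Prefix to check: 'jxk'
First 3 characters of input: 'pei'
Match: False
Result: No


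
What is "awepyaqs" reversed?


Input string: 'awepyaqs'
Operation: reverse character order
Original order: 'a' -> 'w' -> 'e' -> 'p' -> 'y' -> 'a' -> 'q' -> 's'
Reversed order: 's' -> 'q' -> 'a' -> 'y' -> 'p' -> 'e' -> 'w' -> 'a'
Result: sqaypewa


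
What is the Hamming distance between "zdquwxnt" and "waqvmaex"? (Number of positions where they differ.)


String 1: 'zdquwxnt'
String 2: 'waqvmaex'
Compare each position: pos 0: 'z'!='w', pos 1: 'd'!='a', pos 2: 'q'=='q', pos 3: 'u'!='v', pos 4: 'w'!='m', pos 5: 'x'!='a', pos 6: 'n'!='e', pos 7: 't'!='x'
Differing positions: 7
Hamming distance: 7


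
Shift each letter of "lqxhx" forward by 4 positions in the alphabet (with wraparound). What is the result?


Input: 'lqxhx', shift = 4
Operation: for each letter, (position + 4) mod 26
Mapping: 'l'(11+4=15)->'p', 'q'(16+4=20)->'u', 'x'(23+4=27, 27 mod 26=1)->'b', 'h'(7+4=11)->'l', 'x'(23+4=27, 27 mod 26=1)->'b'
Result: publb


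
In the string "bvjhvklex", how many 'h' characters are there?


Input string: 'bvjhvklex'
Target character: 'h'
Scan each position: s[3]='h'
Matches found at indices: 3
Total: 1


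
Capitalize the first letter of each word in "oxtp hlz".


Input string: 'oxtp hlz'
Operation: capitalize first letter of each word
Word transformations: 'oxtp'->'Oxtp', 'hlz'->'Hlz'
Result: Oxtp Hlz


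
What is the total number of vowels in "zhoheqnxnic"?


Input string: 'zhoheqnxnic'
Operation: count vowels (a, e, i, o, u)
Scan: s[0]='z', s[1]='h', s[2]='o' (vowel), s[3]='h', s[4]='e' (vowel), s[5]='q', s[6]='n', s[7]='x', s[8]='n', s[9]='i' (vowel), s[10]='c'
Vowels found: 3
Result: 3


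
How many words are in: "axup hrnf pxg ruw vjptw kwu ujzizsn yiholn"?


Input string: 'axup hrnf pxg ruw vjptw kwu ujzizsn yiholn'
Operation: split by spaces
Words found: 'axup', 'hrnf', 'pxg', 'ruw', 'vjptw', 'kwu', 'ujzizsn', 'yiholn'
Word count: 8


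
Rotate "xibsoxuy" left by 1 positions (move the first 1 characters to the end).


Input: 'xibsoxuy', shift = 1
Operation: split at index 1 and swap parts
Front part s[0:1] = 'x'
Back part s[1:] = 'ibsoxuy'
Rotated = back + front = 'ibsoxuy' + 'x'
Result: ibsoxuyx


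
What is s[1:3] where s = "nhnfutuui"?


Input string: 'nhnfutuui'
Operation: slice [1:3]
Extract characters: s[1]='h', s[2]='n'
Result: hn


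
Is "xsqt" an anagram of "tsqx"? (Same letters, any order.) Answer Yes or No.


String 1: 'tsqx' -> sorted: 'qstx'
String 2: 'xsqt' -> sorted: 'qstx'
Compare sorted forms: 'qstx' == 'qstx'
Anagram: Yes


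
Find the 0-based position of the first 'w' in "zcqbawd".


Input string: 'zcqbawd'
Target: 'w'
Scanning left to right: s[0]='z', s[1]='c', s[2]='q', s[3]='b', s[4]='a', s[5]='w'
First match at index: 5


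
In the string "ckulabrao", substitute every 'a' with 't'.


Input string: 'ckulabrao'
Operation: replace 'a' with 't'
Positions of 'a': 4, 7
After replacement: ckultbrto


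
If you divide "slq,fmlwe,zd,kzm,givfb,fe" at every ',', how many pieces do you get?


Input string: 'slq,fmlwe,zd,kzm,givfb,fe'
Delimiter: ','
Split result: 'slq', 'fmlwe', 'zd', 'kzm', 'givfb', 'fe'
Number of parts: 6


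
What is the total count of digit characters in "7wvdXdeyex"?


Input string: '7wvdXdeyex'
Operation: count digit characters (0-9)
Scan: '7'(digit), 'w', 'v', 'd', 'X', 'd', 'e', 'y', 'e', 'x'
Digits found: 1
Result: 1


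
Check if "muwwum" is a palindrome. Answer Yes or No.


Input string: 'muwwum'
Reversed: 'muwwum'
Compare pairs: s[0]='m' vs s[5]='m' (match), s[1]='u' vs s[4]='u' (match), s[2]='w' vs s[3]='w' (match)
Palindrome: Yes


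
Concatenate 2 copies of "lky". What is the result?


Input string: 'lky'
Operation: repeat 2 times
Concatenation: 'lky' + 'lky'
Result: lkylky


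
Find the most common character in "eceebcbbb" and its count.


Input: 'eceebcbbb'
Operation: tally each character
Counts: 'b':4, 'c':2, 'e':3
Maximum: 'b' appears 4 times


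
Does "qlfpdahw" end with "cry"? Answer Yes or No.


Input string: 'qlfpdahw'
Suffix to check: 'cry'
Last 3 characters of input: 'ahw'
Match: False
Result: No


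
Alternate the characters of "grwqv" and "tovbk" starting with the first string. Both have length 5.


String 1: 'grwqv'
String 2: 'tovbk'
Operation: alternate characters
Pairs: 'g'+'t', 'r'+'o', 'w'+'v', 'q'+'b', 'v'+'k'
Result: gtrowvqbvk


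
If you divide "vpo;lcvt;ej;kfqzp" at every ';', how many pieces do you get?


Input string: 'vpo;lcvt;ej;kfqzp'
Delimiter: ';'
Split result: 'vpo', 'lcvt', 'ej', 'kfqzp'
Number of parts: 4


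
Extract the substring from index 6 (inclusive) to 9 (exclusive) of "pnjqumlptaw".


Input string: 'pnjqumlptaw'
Operation: slice [6:9]
Extract characters: s[6]='l', s[7]='p', s[8]='t'
Result: lpt


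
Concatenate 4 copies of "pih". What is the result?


Input string: 'pih'
Operation: repeat 4 times
Concatenation: 'pih' + 'pih' + 'pih' + 'pih'
Result: pihpihpihpih


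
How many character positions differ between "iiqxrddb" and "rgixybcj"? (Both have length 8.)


String 1: 'iiqxrddb'
String 2: 'rgixybcj'
Compare each position: pos 0: 'i'!='r', pos 1: 'i'!='g', pos 2: 'q'!='i', pos 3: 'x'=='x', pos 4: 'r'!='y', pos 5: 'd'!='b', pos 6: 'd'!='c', pos 7: 'b'!='j'
Differing positions: 7
Hamming distance: 7


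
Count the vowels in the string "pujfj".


Input string: 'pujfj'
Operation: count vowels (a, e, i, o, u)
Scan: s[0]='p', s[1]='u' (vowel), s[2]='j', s[3]='f', s[4]='j'
Vowels found: 1
Result: 1


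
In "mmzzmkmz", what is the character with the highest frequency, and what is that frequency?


Input: 'mmzzmkmz'
Operation: tally each character
Counts: 'k':1, 'm':4, 'z':3
Maximum: 'm' appears 4 times


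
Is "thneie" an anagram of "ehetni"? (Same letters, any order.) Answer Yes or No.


String 1: 'ehetni' -> sorted: 'eehint'
String 2: 'thneie' -> sorted: 'eehint'
Compare sorted forms: 'eehint' == 'eehint'
Anagram: Yes


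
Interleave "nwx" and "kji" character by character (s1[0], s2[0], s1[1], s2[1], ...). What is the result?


String 1: 'nwx'
String 2: 'kji'
Operation: alternate characters
Pairs: 'n'+'k', 'w'+'j', 'x'+'i'
Result: nkwjxi


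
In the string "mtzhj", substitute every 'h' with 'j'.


Input string: 'mtzhj'
Operation: replace 'h' with 'j'
Positions of 'h': 3
After replacement: mtzjj


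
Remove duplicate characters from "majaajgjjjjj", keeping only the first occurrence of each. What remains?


Input: 'majaajgjjjjj'
Operation: keep first occurrence of each character
Scan: s[0]='m' new -> keep; s[1]='a' new -> keep; s[2]='j' new -> keep; s[3]='a' seen -> skip; s[4]='a' seen -> skip; s[5]='j' seen -> skip; s[6]='g' new -> keep; s[7]='j' seen -> skip; s[8]='j' seen -> skip; s[9]='j' seen -> skip; s[10]='j' seen -> skip; s[11]='j' seen -> skip
Result: majg


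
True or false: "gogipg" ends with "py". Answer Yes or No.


Input string: 'gogipg'
Suffix to check: 'py'
Last 2 characters of input: 'pg'
Match: False
Result: No


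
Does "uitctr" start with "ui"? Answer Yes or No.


Input string: 'uitctr'
Prefix to check: 'ui'
First 2 characters of input: 'ui'
Match: True
Result: Yes


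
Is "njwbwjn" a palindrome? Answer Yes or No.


Input string: 'njwbwjn'
Reversed: 'njwbwjn'
Compare pairs: s[0]='n' vs s[6]='n' (match), s[1]='j' vs s[5]='j' (match), s[2]='w' vs s[4]='w' (match)
Palindrome: Yes


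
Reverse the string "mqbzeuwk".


Input string: 'mqbzeuwk'
Operation: reverse character order
Original order: 'm' -> 'q' -> 'b' -> 'z' -> 'e' -> 'u' -> 'w' -> 'k'
Reversed order: 'k' -> 'w' -> 'u' -> 'e' -> 'z' -> 'b' -> 'q' -> 'm'
Result: kwuezbqm


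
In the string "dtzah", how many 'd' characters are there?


Input string: 'dtzah'
Target character: 'd'
Scan each position: s[0]='d'
Matches found at indices: 0
Total: 1


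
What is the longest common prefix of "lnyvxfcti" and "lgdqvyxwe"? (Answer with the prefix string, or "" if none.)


String 1: 'lnyvxfcti'
String 2: 'lgdqvyxwe'
Compare position by position:
pos 0: 'l' vs 'l' match
pos 1: 'n' vs 'g' differ -> stop
Longest common prefix: "l" (length 1)


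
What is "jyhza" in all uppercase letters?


Input string: 'jyhza'
Operation: convert each letter to uppercase
Mapping: 'j'->'J', 'y'->'Y', 'h'->'H', 'z'->'Z', 'a'->'A'
Result: JYHZA


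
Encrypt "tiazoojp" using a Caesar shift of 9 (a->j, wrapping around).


Input: 'tiazoojp', shift = 9
Operation: for each letter, (position + 9) mod 26
Mapping: 't'(19+9=28, 28 mod 26=2)->'c', 'i'(8+9=17)->'r', 'a'(0+9=9)->'j', 'z'(25+9=34, 34 mod 26=8)->'i', 'o'(14+9=23)->'x', 'o'(14+9=23)->'x', 'j'(9+9=18)->'s', 'p'(15+9=24)->'y'
Result: crjixxsy


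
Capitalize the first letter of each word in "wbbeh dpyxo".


Input string: 'wbbeh dpyxo'
Operation: capitalize first letter of each word
Word transformations: 'wbbeh'->'Wbbeh', 'dpyxo'->'Dpyxo'
Result: Wbbeh Dpyxo


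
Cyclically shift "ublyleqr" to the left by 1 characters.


Input: 'ublyleqr', shift = 1
Operation: split at index 1 and swap parts
Front part s[0:1] = 'u'
Back part s[1:] = 'blyleqr'
Rotated = back + front = 'blyleqr' + 'u'
Result: blyleqru


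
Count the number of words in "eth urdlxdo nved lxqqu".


Input string: 'eth urdlxdo nved lxqqu'
Operation: split by spaces
Words found: 'eth', 'urdlxdo', 'nved', 'lxqqu'
Word count: 4


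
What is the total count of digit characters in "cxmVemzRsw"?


Input string: 'cxmVemzRsw'
Operation: count digit characters (0-9)
Scan: 'c', 'x', 'm', 'V', 'e', 'm', 'z', 'R', 's', 'w'
Digits found: 0
Result: 0


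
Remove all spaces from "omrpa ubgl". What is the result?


Input string: 'omrpa ubgl'
Operation: remove all spaces
Words: 'omrpa', 'ubgl'
Join without spaces: omrpaubgl


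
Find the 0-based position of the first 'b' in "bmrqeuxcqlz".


Input string: 'bmrqeuxcqlz'
Target: 'b'
Scanning left to right: s[0]='b'
First match at index: 0


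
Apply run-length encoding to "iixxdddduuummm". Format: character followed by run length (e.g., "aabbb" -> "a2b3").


Input: 'iixxdddduuummm'
Operation: identify consecutive runs
Runs: 'ii' -> i2, 'xx' -> x2, 'dddd' -> d4, 'uuu' -> u3, 'mmm' -> m3
Encoded: i2x2d4u3m3


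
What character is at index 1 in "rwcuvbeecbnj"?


Input string: 'rwcuvbeecbnj'
Operation: get character at index 1
Index mapping: s[0]='r', s[1]='w'
Result: 'w'


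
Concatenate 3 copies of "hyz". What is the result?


Input string: 'hyz'
Operation: repeat 3 times
Concatenation: 'hyz' + 'hyz' + 'hyz'
Result: hyzhyzhyz


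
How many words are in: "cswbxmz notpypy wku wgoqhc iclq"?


Input string: 'cswbxmz notpypy wku wgoqhc iclq'
Operation: split by spaces
Words found: 'cswbxmz', 'notpypy', 'wku', 'wgoqhc', 'iclq'
Word count: 5


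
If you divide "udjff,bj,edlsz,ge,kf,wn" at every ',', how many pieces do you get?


Input string: 'udjff,bj,edlsz,ge,kf,wn'
Delimiter: ','
Split result: 'udjff', 'bj', 'edlsz', 'ge', 'kf', 'wn'
Number of parts: 6


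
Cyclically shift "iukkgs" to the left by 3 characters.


Input: 'iukkgs', shift = 3
Operation: split at index 3 and swap parts
Front part s[0:3] = 'iuk'
Back part s[3:] = 'kgs'
Rotated = back + front = 'kgs' + 'iuk'
Result: kgsiuk


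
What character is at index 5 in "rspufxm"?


Input string: 'rspufxm'
Operation: get character at index 5
Index mapping: s[0]='r', s[1]='s', s[2]='p', s[3]='u', s[4]='f', s[5]='x'
Result: 'x'


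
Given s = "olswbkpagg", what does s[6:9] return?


Input string: 'olswbkpagg'
Operation: slice [6:9]
Extract characters: s[6]='p', s[7]='a', s[8]='g'
Result: pag


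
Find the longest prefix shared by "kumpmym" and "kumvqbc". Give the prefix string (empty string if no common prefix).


String 1: 'kumpmym'
String 2: 'kumvqbc'
Compare position by position:
pos 0: 'k' vs 'k' match
pos 1: 'u' vs 'u' match
pos 2: 'm' vs 'm' match
pos 3: 'p' vs 'v' differ -> stop
Longest common prefix: "kum" (length 3)


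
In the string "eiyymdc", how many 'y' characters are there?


Input string: 'eiyymdc'
Target character: 'y'
Scan each position: s[2]='y', s[3]='y'
Matches found at indices: 2, 3
Total: 2


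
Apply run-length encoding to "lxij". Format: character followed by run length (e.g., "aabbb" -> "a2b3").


Input: 'lxij'
Operation: identify consecutive runs
Runs: 'l' -> l1, 'x' -> x1, 'i' -> i1, 'j' -> j1
Encoded: l1x1i1j1


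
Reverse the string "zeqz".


Input string: 'zeqz'
Operation: reverse character order
Original order: 'z' -> 'e' -> 'q' -> 'z'
Reversed order: 'z' -> 'q' -> 'e' -> 'z'
Result: zqez


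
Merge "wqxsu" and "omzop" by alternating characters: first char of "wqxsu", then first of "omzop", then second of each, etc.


String 1: 'wqxsu'
String 2: 'omzop'
Operation: alternate characters
Pairs: 'w'+'o', 'q'+'m', 'x'+'z', 's'+'o', 'u'+'p'
Result: woqmxzsoup


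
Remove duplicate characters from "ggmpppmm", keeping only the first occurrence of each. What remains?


Input: 'ggmpppmm'
Operation: keep first occurrence of each character
Scan: s[0]='g' new -> keep; s[1]='g' seen -> skip; s[2]='m' new -> keep; s[3]='p' new -> keep; s[4]='p' seen -> skip; s[5]='p' seen -> skip; s[6]='m' seen -> skip; s[7]='m' seen -> skip
Result: gmp


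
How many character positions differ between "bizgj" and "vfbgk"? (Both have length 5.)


String 1: 'bizgj'
String 2: 'vfbgk'
Compare each position: pos 0: 'b'!='v', pos 1: 'i'!='f', pos 2: 'z'!='b', pos 3: 'g'=='g', pos 4: 'j'!='k'
Differing positions: 4
Hamming distance: 4


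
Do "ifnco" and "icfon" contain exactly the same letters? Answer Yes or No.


String 1: 'ifnco' -> sorted: 'cfino'
String 2: 'icfon' -> sorted: 'cfino'
Compare sorted forms: 'cfino' == 'cfino'
Anagram: Yes


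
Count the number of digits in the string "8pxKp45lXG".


Input string: '8pxKp45lXG'
Operation: count digit characters (0-9)
Scan: '8'(digit), 'p', 'x', 'K', 'p', '4'(digit), '5'(digit), 'l', 'X', 'G'
Digits found: 3
Result: 3


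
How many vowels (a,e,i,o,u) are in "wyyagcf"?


Input string: 'wyyagcf'
Operation: count vowels (a, e, i, o, u)
Scan: s[0]='w', s[1]='y', s[2]='y', s[3]='a' (vowel), s[4]='g', s[5]='c', s[6]='f'
Vowels found: 1
Result: 1


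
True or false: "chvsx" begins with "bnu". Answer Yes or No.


Input string: 'chvsx'
Prefix to check: 'bnu'
First 3 characters of input: 'chv'
Match: False
Result: No


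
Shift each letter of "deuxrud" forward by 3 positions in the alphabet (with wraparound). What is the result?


Input: 'deuxrud', shift = 3
Operation: for each letter, (position + 3) mod 26
Mapping: 'd'(3+3=6)->'g', 'e'(4+3=7)->'h', 'u'(20+3=23)->'x', 'x'(23+3=26, 26 mod 26=0)->'a', 'r'(17+3=20)->'u', 'u'(20+3=23)->'x', 'd'(3+3=6)->'g'
Result: ghxauxg


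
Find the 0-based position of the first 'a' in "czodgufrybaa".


Input string: 'czodgufrybaa'
Target: 'a'
Scanning left to right: s[0]='c', s[1]='z', s[2]='o', s[3]='d', s[4]='g', s[5]='u', s[6]='f', s[7]='r', s[8]='y', s[9]='b', s[10]='a'
First match at index: 10


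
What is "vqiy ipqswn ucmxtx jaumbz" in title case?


Input string: 'vqiy ipqswn ucmxtx jaumbz'
Operation: capitalize first letter of each word
Word transformations: 'vqiy'->'Vqiy', 'ipqswn'->'Ipqswn', 'ucmxtx'->'Ucmxtx', 'jaumbz'->'Jaumbz'
Result: Vqiy Ipqswn Ucmxtx Jaumbz


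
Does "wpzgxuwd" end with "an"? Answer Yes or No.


Input string: 'wpzgxuwd'
Suffix to check: 'an'
Last 2 characters of input: 'wd'
Match: False
Result: No


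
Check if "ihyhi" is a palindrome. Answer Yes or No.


Input string: 'ihyhi'
Reversed: 'ihyhi'
Compare pairs: s[0]='i' vs s[4]='i' (match), s[1]='h' vs s[3]='h' (match)
Palindrome: Yes


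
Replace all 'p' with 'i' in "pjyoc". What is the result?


Input string: 'pjyoc'
Operation: replace 'p' with 'i'
Positions of 'p': 0
After replacement: ijyoc


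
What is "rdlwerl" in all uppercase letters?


Input string: 'rdlwerl'
Operation: convert each letter to uppercase
Mapping: 'r'->'R', 'd'->'D', 'l'->'L', 'w'->'W', 'e'->'E', 'r'->'R', 'l'->'L'
Result: RDLWERL


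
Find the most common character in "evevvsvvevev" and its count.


Input: 'evevvsvvevev'
Operation: tally each character
Counts: 'e':4, 's':1, 'v':7
Maximum: 'v' appears 7 times


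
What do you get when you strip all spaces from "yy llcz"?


Input string: 'yy llcz'
Operation: remove all spaces
Words: 'yy', 'llcz'
Join without spaces: yyllcz


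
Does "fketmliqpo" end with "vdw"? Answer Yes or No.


Input string: 'fketmliqpo'
Suffix to check: 'vdw'
Last 3 characters of input: 'qpo'
Match: False
Result: No


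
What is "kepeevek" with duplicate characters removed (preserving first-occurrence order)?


Input: 'kepeevek'
Operation: keep first occurrence of each character
Scan: s[0]='k' new -> keep; s[1]='e' new -> keep; s[2]='p' new -> keep; s[3]='e' seen -> skip; s[4]='e' seen -> skip; s[5]='v' new -> keep; s[6]='e' seen -> skip; s[7]='k' seen -> skip
Result: kepv


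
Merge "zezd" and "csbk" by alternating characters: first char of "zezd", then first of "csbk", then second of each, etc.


String 1: 'zezd'
String 2: 'csbk'
Operation: alternate characters
Pairs: 'z'+'c', 'e'+'s', 'z'+'b', 'd'+'k'
Result: zceszbdk


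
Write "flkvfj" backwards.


Input string: 'flkvfj'
Operation: reverse character order
Original order: 'f' -> 'l' -> 'k' -> 'v' -> 'f' -> 'j'
Reversed order: 'j' -> 'f' -> 'v' -> 'k' -> 'l' -> 'f'
Result: jfvklf


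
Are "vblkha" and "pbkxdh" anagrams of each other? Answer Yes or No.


String 1: 'vblkha' -> sorted: 'abhklv'
String 2: 'pbkxdh' -> sorted: 'bdhkpx'
Compare sorted forms: 'abhklv' != 'bdhkpx'
Anagram: No


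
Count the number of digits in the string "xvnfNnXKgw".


Input string: 'xvnfNnXKgw'
Operation: count digit characters (0-9)
Scan: 'x', 'v', 'n', 'f', 'N', 'n', 'X', 'K', 'g', 'w'
Digits found: 0
Result: 0


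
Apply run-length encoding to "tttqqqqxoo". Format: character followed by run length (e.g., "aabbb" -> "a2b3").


Input: 'tttqqqqxoo'
Operation: identify consecutive runs
Runs: 'ttt' -> t3, 'qqqq' -> q4, 'x' -> x1, 'oo' -> o2
Encoded: t3q4x1o2


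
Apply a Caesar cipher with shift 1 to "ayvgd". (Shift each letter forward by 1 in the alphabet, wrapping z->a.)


Input: 'ayvgd', shift = 1
Operation: for each letter, (position + 1) mod 26
Mapping: 'a'(0+1=1)->'b', 'y'(24+1=25)->'z', 'v'(21+1=22)->'w', 'g'(6+1=7)->'h', 'd'(3+1=4)->'e'
Result: bzwhe


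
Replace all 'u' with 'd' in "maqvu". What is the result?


Input string: 'maqvu'
Operation: replace 'u' with 'd'
Positions of 'u': 4
After replacement: maqvd


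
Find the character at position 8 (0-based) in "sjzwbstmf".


Input string: 'sjzwbstmf'
Operation: get character at index 8
Index mapping: s[0]='s', s[1]='j', s[2]='z', s[3]='w', s[4]='b', s[5]='s', s[6]='t', s[7]='m', s[8]='f'
Result: 'f'


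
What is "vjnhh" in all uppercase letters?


Input string: 'vjnhh'
Operation: convert each letter to uppercase
Mapping: 'v'->'V', 'j'->'J', 'n'->'N', 'h'->'H', 'h'->'H'
Result: VJNHH


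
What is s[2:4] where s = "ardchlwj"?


Input string: 'ardchlwj'
Operation: slice [2:4]
Extract characters: s[2]='d', s[3]='c'
Result: dc


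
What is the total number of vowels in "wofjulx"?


Input string: 'wofjulx'
Operation: count vowels (a, e, i, o, u)
Scan: s[0]='w', s[1]='o' (vowel), s[2]='f', s[3]='j', s[4]='u' (vowel), s[5]='l', s[6]='x'
Vowels found: 2
Result: 2


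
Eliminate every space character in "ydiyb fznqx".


Input string: 'ydiyb fznqx'
Operation: remove all spaces
Words: 'ydiyb', 'fznqx'
Join without spaces: ydiybfznqx


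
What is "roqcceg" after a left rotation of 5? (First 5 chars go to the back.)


Input: 'roqcceg', shift = 5
Operation: split at index 5 and swap parts
Front part s[0:5] = 'roqcc'
Back part s[5:] = 'eg'
Rotated = back + front = 'eg' + 'roqcc'
Result: egroqcc


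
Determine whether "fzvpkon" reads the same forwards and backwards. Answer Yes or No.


Input string: 'fzvpkon'
Reversed: 'nokpvzf'
Compare pairs: s[0]='f' vs s[6]='n' (mismatch), s[1]='z' vs s[5]='o' (mismatch), s[2]='v' vs s[4]='k' (mismatch)
Palindrome: No


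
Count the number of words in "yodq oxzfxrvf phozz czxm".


Input string: 'yodq oxzfxrvf phozz czxm'
Operation: split by spaces
Words found: 'yodq', 'oxzfxrvf', 'phozz', 'czxm'
Word count: 4


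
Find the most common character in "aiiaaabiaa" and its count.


Input: 'aiiaaabiaa'
Operation: tally each character
Counts: 'a':6, 'b':1, 'i':3
Maximum: 'a' appears 6 times


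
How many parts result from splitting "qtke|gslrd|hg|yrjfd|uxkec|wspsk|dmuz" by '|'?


Input string: 'qtke|gslrd|hg|yrjfd|uxkec|wspsk|dmuz'
Delimiter: '|'
Split result: 'qtke', 'gslrd', 'hg', 'yrjfd', 'uxkec', 'wspsk', 'dmuz'
Number of parts: 7


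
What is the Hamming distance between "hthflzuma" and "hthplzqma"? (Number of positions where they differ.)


String 1: 'hthflzuma'
String 2: 'hthplzqma'
Compare each position: pos 0: 'h'=='h', pos 1: 't'=='t', pos 2: 'h'=='h', pos 3: 'f'!='p', pos 4: 'l'=='l', pos 5: 'z'=='z', pos 6: 'u'!='q', pos 7: 'm'=='m', pos 8: 'a'=='a'
Differing positions: 2
Hamming distance: 2


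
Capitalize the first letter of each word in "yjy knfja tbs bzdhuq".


Input string: 'yjy knfja tbs bzdhuq'
Operation: capitalize first letter of each word
Word transformations: 'yjy'->'Yjy', 'knfja'->'Knfja', 'tbs'->'Tbs', 'bzdhuq'->'Bzdhuq'
Result: Yjy Knfja Tbs Bzdhuq


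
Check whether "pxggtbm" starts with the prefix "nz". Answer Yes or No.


Input string: 'pxggtbm'
Prefix to check: 'nz'
First 2 characters of input: 'px'
Match: False
Result: No


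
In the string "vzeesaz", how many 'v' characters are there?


Input string: 'vzeesaz'
Target character: 'v'
Scan each position: s[0]='v'
Matches found at indices: 0
Total: 1


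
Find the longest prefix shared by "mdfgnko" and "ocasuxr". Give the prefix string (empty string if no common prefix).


String 1: 'mdfgnko'
String 2: 'ocasuxr'
Compare position by position:
pos 0: 'm' vs 'o' differ -> stop
Longest common prefix: "" (length 0)


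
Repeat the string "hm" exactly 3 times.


Input string: 'hm'
Operation: repeat 3 times
Concatenation: 'hm' + 'hm' + 'hm'
Result: hmhmhm


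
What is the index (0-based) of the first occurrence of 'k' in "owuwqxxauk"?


Input string: 'owuwqxxauk'
Target: 'k'
Scanning left to right: s[0]='o', s[1]='w', s[2]='u', s[3]='w', s[4]='q', s[5]='x', s[6]='x', s[7]='a', s[8]='u', s[9]='k'
First match at index: 9


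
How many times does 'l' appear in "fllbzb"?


Input string: 'fllbzb'
Target character: 'l'
Scan each position: s[1]='l', s[2]='l'
Matches found at indices: 1, 2
Total: 2


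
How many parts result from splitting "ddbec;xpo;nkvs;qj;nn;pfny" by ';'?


Input string: 'ddbec;xpo;nkvs;qj;nn;pfny'
Delimiter: ';'
Split result: 'ddbec', 'xpo', 'nkvs', 'qj', 'nn', 'pfny'
Number of parts: 6


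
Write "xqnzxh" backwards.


Input string: 'xqnzxh'
Operation: reverse character order
Original order: 'x' -> 'q' -> 'n' -> 'z' -> 'x' -> 'h'
Reversed order: 'h' -> 'x' -> 'z' -> 'n' -> 'q' -> 'x'
Result: hxznqx


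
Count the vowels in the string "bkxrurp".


Input string: 'bkxrurp'
Operation: count vowels (a, e, i, o, u)
Scan: s[0]='b', s[1]='k', s[2]='x', s[3]='r', s[4]='u' (vowel), s[5]='r', s[6]='p'
Vowels found: 1
Result: 1


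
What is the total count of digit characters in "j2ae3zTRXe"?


Input string: 'j2ae3zTRXe'
Operation: count digit characters (0-9)
Scan: 'j', '2'(digit), 'a', 'e', '3'(digit), 'z', 'T', 'R', 'X', 'e'
Digits found: 2
Result: 2


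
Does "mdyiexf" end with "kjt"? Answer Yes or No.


Input string: 'mdyiexf'
Suffix to check: 'kjt'
Last 3 characters of input: 'exf'
Match: False
Result: No


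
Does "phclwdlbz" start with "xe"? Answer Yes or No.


Input string: 'phclwdlbz'
Prefix to check: 'xe'
First 2 characters of input: 'ph'
Match: False
Result: No


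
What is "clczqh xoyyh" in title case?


Input string: 'clczqh xoyyh'
Operation: capitalize first letter of each word
Word transformations: 'clczqh'->'Clczqh', 'xoyyh'->'Xoyyh'
Result: Clczqh Xoyyh


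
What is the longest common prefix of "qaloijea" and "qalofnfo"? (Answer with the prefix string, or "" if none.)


String 1: 'qaloijea'
String 2: 'qalofnfo'
Compare position by position:
pos 0: 'q' vs 'q' match
pos 1: 'a' vs 'a' match
pos 2: 'l' vs 'l' match
pos 3: 'o' vs 'o' match
pos 4: 'i' vs 'f' differ -> stop
Longest common prefix: "qalo" (length 4)


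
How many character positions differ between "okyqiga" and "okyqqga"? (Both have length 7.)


String 1: 'okyqiga'
String 2: 'okyqqga'
Compare each position: pos 0: 'o'=='o', pos 1: 'k'=='k', pos 2: 'y'=='y', pos 3: 'q'=='q', pos 4: 'i'!='q', pos 5: 'g'=='g', pos 6: 'a'=='a'
Differing positions: 1
Hamming distance: 1


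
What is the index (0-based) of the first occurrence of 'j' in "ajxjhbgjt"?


Input string: 'ajxjhbgjt'
Target: 'j'
Scanning left to right: s[0]='a', s[1]='j'
First match at index: 1


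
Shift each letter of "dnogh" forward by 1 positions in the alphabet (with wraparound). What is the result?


Input: 'dnogh', shift = 1
Operation: for each letter, (position + 1) mod 26
Mapping: 'd'(3+1=4)->'e', 'n'(13+1=14)->'o', 'o'(14+1=15)->'p', 'g'(6+1=7)->'h', 'h'(7+1=8)->'i'
Result: eophi


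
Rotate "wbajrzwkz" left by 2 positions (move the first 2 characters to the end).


Input: 'wbajrzwkz', shift = 2
Operation: split at index 2 and swap parts
Front part s[0:2] = 'wb'
Back part s[2:] = 'ajrzwkz'
Rotated = back + front = 'ajrzwkz' + 'wb'
Result: ajrzwkzwb


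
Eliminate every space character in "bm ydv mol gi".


Input string: 'bm ydv mol gi'
Operation: remove all spaces
Words: 'bm', 'ydv', 'mol', 'gi'
Join without spaces: bmydvmolgi


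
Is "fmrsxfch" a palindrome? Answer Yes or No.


Input string: 'fmrsxfch'
Reversed: 'hcfxsrmf'
Compare pairs: s[0]='f' vs s[7]='h' (mismatch), s[1]='m' vs s[6]='c' (mismatch), s[2]='r' vs s[5]='f' (mismatch), s[3]='s' vs s[4]='x' (mismatch)
Palindrome: No


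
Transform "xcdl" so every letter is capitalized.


Input string: 'xcdl'
Operation: convert each letter to uppercase
Mapping: 'x'->'X', 'c'->'C', 'd'->'D', 'l'->'L'
Result: XCDL


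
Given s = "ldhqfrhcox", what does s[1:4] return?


Input string: 'ldhqfrhcox'
Operation: slice [1:4]
Extract characters: s[1]='d', s[2]='h', s[3]='q'
Result: dhq


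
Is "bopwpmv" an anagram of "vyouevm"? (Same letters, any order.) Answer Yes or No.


String 1: 'vyouevm' -> sorted: 'emouvvy'
String 2: 'bopwpmv' -> sorted: 'bmoppvw'
Compare sorted forms: 'emouvvy' != 'bmoppvw'
Anagram: No


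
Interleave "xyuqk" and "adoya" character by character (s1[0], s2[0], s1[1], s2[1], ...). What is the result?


String 1: 'xyuqk'
String 2: 'adoya'
Operation: alternate characters
Pairs: 'x'+'a', 'y'+'d', 'u'+'o', 'q'+'y', 'k'+'a'
Result: xayduoqyka


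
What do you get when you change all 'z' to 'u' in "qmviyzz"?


Input string: 'qmviyzz'
Operation: replace 'z' with 'u'
Positions of 'z': 5, 6
After replacement: qmviyuu


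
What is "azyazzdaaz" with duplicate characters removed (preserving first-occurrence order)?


Input: 'azyazzdaaz'
Operation: keep first occurrence of each character
Scan: s[0]='a' new -> keep; s[1]='z' new -> keep; s[2]='y' new -> keep; s[3]='a' seen -> skip; s[4]='z' seen -> skip; s[5]='z' seen -> skip; s[6]='d' new -> keep; s[7]='a' seen -> skip; s[8]='a' seen -> skip; s[9]='z' seen -> skip
Result: azyd


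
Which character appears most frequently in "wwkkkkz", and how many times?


Input: 'wwkkkkz'
Operation: tally each character
Counts: 'k':4, 'w':2, 'z':1
Maximum: 'k' appears 4 times


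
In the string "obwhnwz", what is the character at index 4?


Input string: 'obwhnwz'
Operation: get character at index 4
Index mapping: s[0]='o', s[1]='b', s[2]='w', s[3]='h', s[4]='n'
Result: 'n'


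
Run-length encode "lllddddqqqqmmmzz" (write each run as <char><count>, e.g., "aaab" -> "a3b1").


Input: 'lllddddqqqqmmmzz'
Operation: identify consecutive runs
Runs: 'lll' -> l3, 'dddd' -> d4, 'qqqq' -> q4, 'mmm' -> m3, 'zz' -> z2
Encoded: l3d4q4m3z2


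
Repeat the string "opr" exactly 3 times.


Input string: 'opr'
Operation: repeat 3 times
Concatenation: 'opr' + 'opr' + 'opr'
Result: opropropr


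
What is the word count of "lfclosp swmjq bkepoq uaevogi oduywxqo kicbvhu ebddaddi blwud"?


Input string: 'lfclosp swmjq bkepoq uaevogi oduywxqo kicbvhu ebddaddi blwud'
Operation: split by spaces
Words found: 'lfclosp', 'swmjq', 'bkepoq', 'uaevogi', 'oduywxqo', 'kicbvhu', 'ebddaddi', 'blwud'
Word count: 8


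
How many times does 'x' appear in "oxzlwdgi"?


Input string: 'oxzlwdgi'
Target character: 'x'
Scan each position: s[1]='x'
Matches found at indices: 1
Total: 1


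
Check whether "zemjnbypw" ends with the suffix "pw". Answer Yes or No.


Input string: 'zemjnbypw'
Suffix to check: 'pw'
Last 2 characters of input: 'pw'
Match: True
Result: Yes


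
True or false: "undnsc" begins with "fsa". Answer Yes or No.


Input string: 'undnsc'
Prefix to check: 'fsa'
First 3 characters of input: 'und'
Match: False
Result: No


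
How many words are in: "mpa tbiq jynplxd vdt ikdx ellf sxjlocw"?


Input string: 'mpa tbiq jynplxd vdt ikdx ellf sxjlocw'
Operation: split by spaces
Words found: 'mpa', 'tbiq', 'jynplxd', 'vdt', 'ikdx', 'ellf', 'sxjlocw'
Word count: 7


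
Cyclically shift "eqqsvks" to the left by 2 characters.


Input: 'eqqsvks', shift = 2
Operation: split at index 2 and swap parts
Front part s[0:2] = 'eq'
Back part s[2:] = 'qsvks'
Rotated = back + front = 'qsvks' + 'eq'
Result: qsvkseq


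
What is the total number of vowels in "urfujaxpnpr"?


Input string: 'urfujaxpnpr'
Operation: count vowels (a, e, i, o, u)
Scan: s[0]='u' (vowel), s[1]='r', s[2]='f', s[3]='u' (vowel), s[4]='j', s[5]='a' (vowel), s[6]='x', s[7]='p', s[8]='n', s[9]='p', s[10]='r'
Vowels found: 3
Result: 3


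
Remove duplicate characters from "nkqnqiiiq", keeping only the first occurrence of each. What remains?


Input: 'nkqnqiiiq'
Operation: keep first occurrence of each character
Scan: s[0]='n' new -> keep; s[1]='k' new -> keep; s[2]='q' new -> keep; s[3]='n' seen -> skip; s[4]='q' seen -> skip; s[5]='i' new -> keep; s[6]='i' seen -> skip; s[7]='i' seen -> skip; s[8]='q' seen -> skip
Result: nkqi


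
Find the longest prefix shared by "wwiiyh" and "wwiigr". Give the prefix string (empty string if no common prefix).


String 1: 'wwiiyh'
String 2: 'wwiigr'
Compare position by position:
pos 0: 'w' vs 'w' match
pos 1: 'w' vs 'w' match
pos 2: 'i' vs 'i' match
pos 3: 'i' vs 'i' match
pos 4: 'y' vs 'g' differ -> stop
Longest common prefix: "wwii" (length 4)


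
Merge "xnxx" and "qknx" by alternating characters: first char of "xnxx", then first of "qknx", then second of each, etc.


String 1: 'xnxx'
String 2: 'qknx'
Operation: alternate characters
Pairs: 'x'+'q', 'n'+'k', 'x'+'n', 'x'+'x'
Result: xqnkxnxx


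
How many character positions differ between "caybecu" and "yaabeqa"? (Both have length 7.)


String 1: 'caybecu'
String 2: 'yaabeqa'
Compare each position: pos 0: 'c'!='y', pos 1: 'a'=='a', pos 2: 'y'!='a', pos 3: 'b'=='b', pos 4: 'e'=='e', pos 5: 'c'!='q', pos 6: 'u'!='a'
Differing positions: 4
Hamming distance: 4


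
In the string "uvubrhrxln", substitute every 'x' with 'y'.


Input string: 'uvubrhrxln'
Operation: replace 'x' with 'y'
Positions of 'x': 7
After replacement: uvubrhryln


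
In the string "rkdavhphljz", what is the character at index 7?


Input string: 'rkdavhphljz'
Operation: get character at index 7
Index mapping: s[0]='r', s[1]='k', s[2]='d', s[3]='a', s[4]='v', s[5]='h', s[6]='p', s[7]='h'
Result: 'h'


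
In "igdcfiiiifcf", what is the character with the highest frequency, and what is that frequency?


Input: 'igdcfiiiifcf'
Operation: tally each character
Counts: 'c':2, 'd':1, 'f':3, 'g':1, 'i':5
Maximum: 'i' appears 5 times


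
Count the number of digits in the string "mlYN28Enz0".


Input string: 'mlYN28Enz0'
Operation: count digit characters (0-9)
Scan: 'm', 'l', 'Y', 'N', '2'(digit), '8'(digit), 'E', 'n', 'z', '0'(digit)
Digits found: 3
Result: 3


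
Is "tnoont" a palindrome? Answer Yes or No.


Input string: 'tnoont'
Reversed: 'tnoont'
Compare pairs: s[0]='t' vs s[5]='t' (match), s[1]='n' vs s[4]='n' (match), s[2]='o' vs s[3]='o' (match)
Palindrome: Yes


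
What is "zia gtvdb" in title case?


Input string: 'zia gtvdb'
Operation: capitalize first letter of each word
Word transformations: 'zia'->'Zia', 'gtvdb'->'Gtvdb'
Result: Zia Gtvdb


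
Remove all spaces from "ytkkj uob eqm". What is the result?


Input string: 'ytkkj uob eqm'
Operation: remove all spaces
Words: 'ytkkj', 'uob', 'eqm'
Join without spaces: ytkkjuobeqm


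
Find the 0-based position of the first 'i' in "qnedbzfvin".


Input string: 'qnedbzfvin'
Target: 'i'
Scanning left to right: s[0]='q', s[1]='n', s[2]='e', s[3]='d', s[4]='b', s[5]='z', s[6]='f', s[7]='v', s[8]='i'
First match at index: 8


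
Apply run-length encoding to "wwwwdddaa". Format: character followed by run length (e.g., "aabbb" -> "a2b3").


Input: 'wwwwdddaa'
Operation: identify consecutive runs
Runs: 'wwww' -> w4, 'ddd' -> d3, 'aa' -> a2
Encoded: w4d3a2


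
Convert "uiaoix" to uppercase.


Input string: 'uiaoix'
Operation: convert each letter to uppercase
Mapping: 'u'->'U', 'i'->'I', 'a'->'A', 'o'->'O', 'i'->'I', 'x'->'X'
Result: UIAOIX


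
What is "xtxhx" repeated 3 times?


Input string: 'xtxhx'
Operation: repeat 3 times
Concatenation: 'xtxhx' + 'xtxhx' + 'xtxhx'
Result: xtxhxxtxhxxtxhx


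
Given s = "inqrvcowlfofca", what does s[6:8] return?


Input string: 'inqrvcowlfofca'
Operation: slice [6:8]
Extract characters: s[6]='o', s[7]='w'
Result: ow


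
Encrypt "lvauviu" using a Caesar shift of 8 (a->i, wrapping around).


Input: 'lvauviu', shift = 8
Operation: for each letter, (position + 8) mod 26
Mapping: 'l'(11+8=19)->'t', 'v'(21+8=29, 29 mod 26=3)->'d', 'a'(0+8=8)->'i', 'u'(20+8=28, 28 mod 26=2)->'c', 'v'(21+8=29, 29 mod 26=3)->'d', 'i'(8+8=16)->'q', 'u'(20+8=28, 28 mod 26=2)->'c'
Result: tdicdqc


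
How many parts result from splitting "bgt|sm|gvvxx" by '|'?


Input string: 'bgt|sm|gvvxx'
Delimiter: '|'
Split result: 'bgt', 'sm', 'gvvxx'
Number of parts: 3


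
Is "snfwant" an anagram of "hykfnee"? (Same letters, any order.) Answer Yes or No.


String 1: 'hykfnee' -> sorted: 'eefhkny'
String 2: 'snfwant' -> sorted: 'afnnstw'
Compare sorted forms: 'eefhkny' != 'afnnstw'
Anagram: No


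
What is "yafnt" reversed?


Input string: 'yafnt'
Operation: reverse character order
Original order: 'y' -> 'a' -> 'f' -> 'n' -> 't'
Reversed order: 't' -> 'n' -> 'f' -> 'a' -> 'y'
Result: tnfay


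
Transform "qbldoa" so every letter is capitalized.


Input string: 'qbldoa'
Operation: convert each letter to uppercase
Mapping: 'q'->'Q', 'b'->'B', 'l'->'L', 'd'->'D', 'o'->'O', 'a'->'A'
Result: QBLDOA


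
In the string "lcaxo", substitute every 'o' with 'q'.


Input string: 'lcaxo'
Operation: replace 'o' with 'q'
Positions of 'o': 4
After replacement: lcaxq


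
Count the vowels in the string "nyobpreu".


Input string: 'nyobpreu'
Operation: count vowels (a, e, i, o, u)
Scan: s[0]='n', s[1]='y', s[2]='o' (vowel), s[3]='b', s[4]='p', s[5]='r', s[6]='e' (vowel), s[7]='u' (vowel)
Vowels found: 3
Result: 3


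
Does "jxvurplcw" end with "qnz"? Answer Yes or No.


Input string: 'jxvurplcw'
Suffix to check: 'qnz'
Last 3 characters of input: 'lcw'
Match: False
Result: No


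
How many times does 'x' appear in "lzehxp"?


Input string: 'lzehxp'
Target character: 'x'
Scan each position: s[4]='x'
Matches found at indices: 4
Total: 1


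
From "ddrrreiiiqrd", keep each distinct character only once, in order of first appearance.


Input: 'ddrrreiiiqrd'
Operation: keep first occurrence of each character
Scan: s[0]='d' new -> keep; s[1]='d' seen -> skip; s[2]='r' new -> keep; s[3]='r' seen -> skip; s[4]='r' seen -> skip; s[5]='e' new -> keep; s[6]='i' new -> keep; s[7]='i' seen -> skip; s[8]='i' seen -> skip; s[9]='q' new -> keep; s[10]='r' seen -> skip; s[11]='d' seen -> skip
Result: dreiq


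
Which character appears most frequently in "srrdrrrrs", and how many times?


Input: 'srrdrrrrs'
Operation: tally each character
Counts: 'd':1, 'r':6, 's':2
Maximum: 'r' appears 6 times


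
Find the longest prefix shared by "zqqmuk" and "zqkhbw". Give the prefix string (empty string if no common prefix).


String 1: 'zqqmuk'
String 2: 'zqkhbw'
Compare position by position:
pos 0: 'z' vs 'z' match
pos 1: 'q' vs 'q' match
pos 2: 'q' vs 'k' differ -> stop
Longest common prefix: "zq" (length 2)


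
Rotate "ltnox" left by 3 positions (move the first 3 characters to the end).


Input: 'ltnox', shift = 3
Operation: split at index 3 and swap parts
Front part s[0:3] = 'ltn'
Back part s[3:] = 'ox'
Rotated = back + front = 'ox' + 'ltn'
Result: oxltn


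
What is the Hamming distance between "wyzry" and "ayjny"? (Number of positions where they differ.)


String 1: 'wyzry'
String 2: 'ayjny'
Compare each position: pos 0: 'w'!='a', pos 1: 'y'=='y', pos 2: 'z'!='j', pos 3: 'r'!='n', pos 4: 'y'=='y'
Differing positions: 3
Hamming distance: 3


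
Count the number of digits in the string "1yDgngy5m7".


Input string: '1yDgngy5m7'
Operation: count digit characters (0-9)
Scan: '1'(digit), 'y', 'D', 'g', 'n', 'g', 'y', '5'(digit), 'm', '7'(digit)
Digits found: 3
Result: 3
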